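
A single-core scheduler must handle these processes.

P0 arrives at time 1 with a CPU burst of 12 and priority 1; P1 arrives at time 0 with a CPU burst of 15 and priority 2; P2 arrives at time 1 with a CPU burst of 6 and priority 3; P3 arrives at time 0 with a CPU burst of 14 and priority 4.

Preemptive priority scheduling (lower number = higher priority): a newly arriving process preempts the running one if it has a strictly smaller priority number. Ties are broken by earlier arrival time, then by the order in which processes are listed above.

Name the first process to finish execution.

P0

Timeline: | P1 0-1 | P0 1-13 | P1 13-27 | P2 27-33 | P3 33-47 |
Completion: P0=13  P1=27  P2=33  P3=47
Finish order: P0 → P1 → P2 → P3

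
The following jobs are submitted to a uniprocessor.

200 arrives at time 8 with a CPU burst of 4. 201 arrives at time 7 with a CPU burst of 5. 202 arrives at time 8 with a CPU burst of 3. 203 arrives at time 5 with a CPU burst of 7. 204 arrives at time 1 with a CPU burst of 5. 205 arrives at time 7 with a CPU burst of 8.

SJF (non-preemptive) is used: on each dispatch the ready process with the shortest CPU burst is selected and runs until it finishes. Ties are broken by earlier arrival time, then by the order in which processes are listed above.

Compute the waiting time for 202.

Gantt: | idle 0-1 | 204 1-6 | 203 6-13 | 202 13-16 | 200 16-20 | 201 20-25 | 205 25-33 |
Completion: 200=20  201=25  202=16  203=13  204=6  205=33
Turnaround (C−A): 200=12  201=18  202=8  203=8  204=5  205=26
Waiting(202) = turnaround − burst = 8 − 3 = 5

5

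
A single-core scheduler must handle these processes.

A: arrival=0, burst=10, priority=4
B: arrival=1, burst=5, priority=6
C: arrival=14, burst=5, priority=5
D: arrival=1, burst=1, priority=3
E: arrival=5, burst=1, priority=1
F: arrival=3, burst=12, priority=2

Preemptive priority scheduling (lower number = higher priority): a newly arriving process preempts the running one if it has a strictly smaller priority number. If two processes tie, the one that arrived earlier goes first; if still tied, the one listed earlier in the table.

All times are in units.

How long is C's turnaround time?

Gantt: | A 0-1 | D 1-2 | A 2-3 | F 3-5 | E 5-6 | F 6-16 | A 16-24 | C 24-29 | B 29-34 |
Completion: A=24  B=34  C=29  D=2  E=6  F=16
Turnaround (C−A): A=24  B=33  C=15  D=1  E=1  F=13
Turnaround(C) = completion − arrival = 29 − 14 = 15

15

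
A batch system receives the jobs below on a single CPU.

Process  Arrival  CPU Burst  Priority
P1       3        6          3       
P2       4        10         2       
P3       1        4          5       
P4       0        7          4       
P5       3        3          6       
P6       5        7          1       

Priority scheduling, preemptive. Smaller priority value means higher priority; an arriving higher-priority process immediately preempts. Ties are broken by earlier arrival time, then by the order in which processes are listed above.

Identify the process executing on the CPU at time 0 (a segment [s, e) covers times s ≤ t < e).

Gantt: | P4 0-3 | P1 3-4 | P2 4-5 | P6 5-12 | P2 12-21 | P1 21-26 | P4 26-30 | P3 30-34 | P5 34-37 |
Completion: P1=26  P2=21  P3=34  P4=30  P5=37  P6=12

P4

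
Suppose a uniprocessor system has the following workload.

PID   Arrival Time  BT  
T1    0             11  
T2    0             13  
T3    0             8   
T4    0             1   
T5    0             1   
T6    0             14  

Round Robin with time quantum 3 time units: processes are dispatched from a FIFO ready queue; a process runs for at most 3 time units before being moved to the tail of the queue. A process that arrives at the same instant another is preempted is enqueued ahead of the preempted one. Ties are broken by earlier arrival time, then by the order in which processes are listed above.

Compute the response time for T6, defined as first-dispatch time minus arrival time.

11

Gantt: | T1 0-3 | T2 3-6 | T3 6-9 | T4 9-10 | T5 10-11 | T6 11-14 | T1 14-17 | T2 17-20 | T3 20-23 | T6 23-26 | T1 26-29 | T2 29-32 | T3 32-34 | T6 34-37 | T1 37-39 | T2 39-42 | T6 42-45 | T2 45-46 | T6 46-48 |
Completion: T1=39  T2=46  T3=34  T4=10  T5=11  T6=48
Response(T6) = first start − arrival = 11 − 0 = 11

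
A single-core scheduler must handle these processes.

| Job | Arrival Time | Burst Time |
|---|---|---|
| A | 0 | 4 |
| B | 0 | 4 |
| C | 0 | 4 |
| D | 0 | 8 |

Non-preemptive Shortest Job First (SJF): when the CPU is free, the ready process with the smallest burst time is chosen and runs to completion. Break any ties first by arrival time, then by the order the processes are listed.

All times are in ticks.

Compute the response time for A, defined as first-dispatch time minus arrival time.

0

Gantt: | A 0-4 | B 4-8 | C 8-12 | D 12-20 |
Completion: A=4  B=8  C=12  D=20
Response(A) = first start − arrival = 0 − 0 = 0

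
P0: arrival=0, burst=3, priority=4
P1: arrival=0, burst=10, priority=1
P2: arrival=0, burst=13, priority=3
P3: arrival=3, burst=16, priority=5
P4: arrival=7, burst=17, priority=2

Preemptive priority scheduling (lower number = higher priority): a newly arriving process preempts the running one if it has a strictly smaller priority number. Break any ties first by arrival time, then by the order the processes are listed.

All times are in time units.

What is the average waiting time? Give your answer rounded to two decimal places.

Timeline: | P1 0-10 | P4 10-27 | P2 27-40 | P0 40-43 | P3 43-59 |
Completion: P0=43  P1=10  P2=40  P3=59  P4=27
Turnaround (C−A): P0=43  P1=10  P2=40  P3=56  P4=20
Waiting times: P0=40, P1=0, P2=27, P3=40, P4=3
Average waiting = (40+0+27+40+3) / 5 = 110/5 = 22.00

22.00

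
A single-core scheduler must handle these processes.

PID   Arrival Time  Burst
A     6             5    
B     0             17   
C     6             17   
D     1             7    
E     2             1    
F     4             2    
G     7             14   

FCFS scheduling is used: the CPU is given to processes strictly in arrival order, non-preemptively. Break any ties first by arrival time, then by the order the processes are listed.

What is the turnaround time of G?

56

Gantt: | B 0-17 | D 17-24 | E 24-25 | F 25-27 | A 27-32 | C 32-49 | G 49-63 |
Completion: A=32  B=17  C=49  D=24  E=25  F=27  G=63
Turnaround (C−A): A=26  B=17  C=43  D=23  E=23  F=23  G=56
Turnaround(G) = completion − arrival = 63 − 7 = 56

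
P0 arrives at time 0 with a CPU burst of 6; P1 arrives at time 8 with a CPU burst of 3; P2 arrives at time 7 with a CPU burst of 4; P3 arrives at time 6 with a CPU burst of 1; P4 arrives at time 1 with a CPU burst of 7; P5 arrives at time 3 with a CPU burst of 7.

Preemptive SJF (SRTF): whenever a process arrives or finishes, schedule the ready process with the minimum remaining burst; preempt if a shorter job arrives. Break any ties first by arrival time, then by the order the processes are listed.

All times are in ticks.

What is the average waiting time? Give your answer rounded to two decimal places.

Gantt: | P0 0-6 | P3 6-7 | P2 7-11 | P1 11-14 | P4 14-21 | P5 21-28 |
Completion: P0=6  P1=14  P2=11  P3=7  P4=21  P5=28
Waiting times: P0=0, P1=3, P2=0, P3=0, P4=13, P5=18
Average waiting = (0+3+0+0+13+18) / 6 = 34/6 = 5.67

5.67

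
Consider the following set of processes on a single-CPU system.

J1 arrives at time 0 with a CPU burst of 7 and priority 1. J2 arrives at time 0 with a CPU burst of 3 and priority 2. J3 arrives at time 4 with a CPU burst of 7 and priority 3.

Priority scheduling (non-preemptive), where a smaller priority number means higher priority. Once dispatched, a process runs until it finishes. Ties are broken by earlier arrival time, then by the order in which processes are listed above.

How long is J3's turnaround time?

Schedule: | J1 0-7 | J2 7-10 | J3 10-17 |
Completion: J1=7  J2=10  J3=17
Turnaround(J3) = completion − arrival = 17 − 4 = 13

13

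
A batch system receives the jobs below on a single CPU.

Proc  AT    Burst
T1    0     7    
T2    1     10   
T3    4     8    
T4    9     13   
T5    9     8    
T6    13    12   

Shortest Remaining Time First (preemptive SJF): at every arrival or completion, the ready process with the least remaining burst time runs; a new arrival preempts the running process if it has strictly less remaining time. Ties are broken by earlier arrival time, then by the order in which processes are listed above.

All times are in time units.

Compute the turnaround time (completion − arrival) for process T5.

14

Timeline: | T1 0-7 | T3 7-15 | T5 15-23 | T2 23-33 | T6 33-45 | T4 45-58 |
Completion: T1=7  T2=33  T3=15  T4=58  T5=23  T6=45
Turnaround(T5) = completion − arrival = 23 − 9 = 14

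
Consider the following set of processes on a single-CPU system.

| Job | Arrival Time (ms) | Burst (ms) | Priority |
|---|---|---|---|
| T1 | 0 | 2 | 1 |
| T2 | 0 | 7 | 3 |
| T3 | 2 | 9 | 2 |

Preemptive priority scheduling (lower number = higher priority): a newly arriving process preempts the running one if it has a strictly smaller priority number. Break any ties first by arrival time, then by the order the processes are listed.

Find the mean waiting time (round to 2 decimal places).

Timeline: | T1 0-2 | T3 2-11 | T2 11-18 |
Completion: T1=2  T2=18  T3=11
Waiting times: T1=0, T2=11, T3=0
Average waiting = (0+11+0) / 3 = 11/3 = 3.67

3.67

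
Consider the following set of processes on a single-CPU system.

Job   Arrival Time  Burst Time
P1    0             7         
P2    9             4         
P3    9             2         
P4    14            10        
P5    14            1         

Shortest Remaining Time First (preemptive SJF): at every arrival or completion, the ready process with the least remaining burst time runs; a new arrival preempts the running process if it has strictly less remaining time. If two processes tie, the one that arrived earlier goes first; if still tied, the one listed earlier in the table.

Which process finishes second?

P3

Schedule: | P1 0-7 | idle 7-9 | P3 9-11 | P2 11-15 | P5 15-16 | P4 16-26 |
Completion: P1=7  P2=15  P3=11  P4=26  P5=16
Turnaround (C−A): P1=7  P2=6  P3=2  P4=12  P5=2
Finish order: P1 → P3 → P2 → P5 → P4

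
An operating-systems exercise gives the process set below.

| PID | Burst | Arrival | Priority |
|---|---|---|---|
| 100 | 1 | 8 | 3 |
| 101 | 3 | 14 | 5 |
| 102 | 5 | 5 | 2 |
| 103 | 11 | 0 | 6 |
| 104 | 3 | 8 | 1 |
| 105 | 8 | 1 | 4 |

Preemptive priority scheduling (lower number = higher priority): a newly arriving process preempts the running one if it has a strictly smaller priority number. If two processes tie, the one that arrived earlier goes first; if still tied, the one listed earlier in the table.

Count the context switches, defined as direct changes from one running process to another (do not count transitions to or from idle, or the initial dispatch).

Schedule: | 103 0-1 | 105 1-5 | 102 5-8 | 104 8-11 | 102 11-13 | 100 13-14 | 105 14-18 | 101 18-21 | 103 21-31 |
Completion: 100=14  101=21  102=13  103=31  104=11  105=18
Turnaround (C−A): 100=6  101=7  102=8  103=31  104=3  105=17

8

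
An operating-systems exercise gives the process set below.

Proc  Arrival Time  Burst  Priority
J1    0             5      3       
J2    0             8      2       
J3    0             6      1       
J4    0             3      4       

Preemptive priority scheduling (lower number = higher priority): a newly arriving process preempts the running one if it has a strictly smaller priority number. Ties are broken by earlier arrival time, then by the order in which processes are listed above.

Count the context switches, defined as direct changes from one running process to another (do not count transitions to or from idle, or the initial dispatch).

3

Schedule: | J3 0-6 | J2 6-14 | J1 14-19 | J4 19-22 |
Completion: J1=19  J2=14  J3=6  J4=22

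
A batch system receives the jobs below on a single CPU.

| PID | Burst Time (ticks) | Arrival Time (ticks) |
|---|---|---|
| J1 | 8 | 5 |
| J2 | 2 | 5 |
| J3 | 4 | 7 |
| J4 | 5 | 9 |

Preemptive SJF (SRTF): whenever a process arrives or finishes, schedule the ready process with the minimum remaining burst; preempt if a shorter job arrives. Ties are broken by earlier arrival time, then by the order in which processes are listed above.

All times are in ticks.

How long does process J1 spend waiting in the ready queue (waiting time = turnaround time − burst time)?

Timeline: | idle 0-5 | J2 5-7 | J3 7-11 | J4 11-16 | J1 16-24 |
Completion: J1=24  J2=7  J3=11  J4=16
Waiting(J1) = turnaround − burst = 19 − 8 = 11

11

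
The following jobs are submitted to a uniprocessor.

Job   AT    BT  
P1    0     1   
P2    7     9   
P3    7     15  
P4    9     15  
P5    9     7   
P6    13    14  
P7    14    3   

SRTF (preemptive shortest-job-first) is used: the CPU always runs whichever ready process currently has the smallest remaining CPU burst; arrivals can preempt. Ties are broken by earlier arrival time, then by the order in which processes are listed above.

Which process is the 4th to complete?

Schedule: | P1 0-1 | idle 1-7 | P2 7-16 | P7 16-19 | P5 19-26 | P6 26-40 | P3 40-55 | P4 55-70 |
Completion: P1=1  P2=16  P3=55  P4=70  P5=26  P6=40  P7=19
Finish order: P1 → P2 → P7 → P5 → P6 → P3 → P4

P5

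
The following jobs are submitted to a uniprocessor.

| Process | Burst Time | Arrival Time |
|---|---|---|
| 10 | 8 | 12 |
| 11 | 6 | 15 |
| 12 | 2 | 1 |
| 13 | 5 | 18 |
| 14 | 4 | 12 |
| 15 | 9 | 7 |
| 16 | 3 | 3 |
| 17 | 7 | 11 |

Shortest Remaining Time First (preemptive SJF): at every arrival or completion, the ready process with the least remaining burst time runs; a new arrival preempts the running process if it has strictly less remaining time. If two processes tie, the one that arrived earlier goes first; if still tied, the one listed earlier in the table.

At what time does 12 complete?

Gantt: | idle 0-1 | 12 1-3 | 16 3-6 | idle 6-7 | 15 7-16 | 14 16-20 | 13 20-25 | 11 25-31 | 17 31-38 | 10 38-46 |
Completion: 10=46  11=31  12=3  13=25  14=20  15=16  16=6  17=38

3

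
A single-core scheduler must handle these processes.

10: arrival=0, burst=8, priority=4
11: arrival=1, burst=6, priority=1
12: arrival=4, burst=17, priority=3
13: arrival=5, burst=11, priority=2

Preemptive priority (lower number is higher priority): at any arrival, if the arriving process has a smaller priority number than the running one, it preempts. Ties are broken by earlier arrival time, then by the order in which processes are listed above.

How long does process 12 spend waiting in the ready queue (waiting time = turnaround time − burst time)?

Timeline: | 10 0-1 | 11 1-7 | 13 7-18 | 12 18-35 | 10 35-42 |
Completion: 10=42  11=7  12=35  13=18
Waiting(12) = turnaround − burst = 31 − 17 = 14

14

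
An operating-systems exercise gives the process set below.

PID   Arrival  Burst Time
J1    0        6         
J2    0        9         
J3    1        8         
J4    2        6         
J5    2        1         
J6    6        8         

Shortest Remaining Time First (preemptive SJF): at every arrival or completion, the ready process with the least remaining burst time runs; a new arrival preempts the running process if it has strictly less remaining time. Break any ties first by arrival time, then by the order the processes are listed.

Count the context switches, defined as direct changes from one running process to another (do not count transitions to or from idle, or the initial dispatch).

Timeline: | J1 0-2 | J5 2-3 | J1 3-7 | J4 7-13 | J3 13-21 | J6 21-29 | J2 29-38 |
Completion: J1=7  J2=38  J3=21  J4=13  J5=3  J6=29

6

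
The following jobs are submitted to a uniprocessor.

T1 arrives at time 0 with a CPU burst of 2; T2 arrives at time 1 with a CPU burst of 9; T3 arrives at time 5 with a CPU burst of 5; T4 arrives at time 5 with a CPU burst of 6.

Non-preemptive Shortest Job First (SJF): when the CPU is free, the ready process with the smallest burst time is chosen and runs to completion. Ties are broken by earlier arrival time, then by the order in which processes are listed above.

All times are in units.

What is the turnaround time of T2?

10

Gantt: | T1 0-2 | T2 2-11 | T3 11-16 | T4 16-22 |
Completion: T1=2  T2=11  T3=16  T4=22
Turnaround(T2) = completion − arrival = 11 − 1 = 10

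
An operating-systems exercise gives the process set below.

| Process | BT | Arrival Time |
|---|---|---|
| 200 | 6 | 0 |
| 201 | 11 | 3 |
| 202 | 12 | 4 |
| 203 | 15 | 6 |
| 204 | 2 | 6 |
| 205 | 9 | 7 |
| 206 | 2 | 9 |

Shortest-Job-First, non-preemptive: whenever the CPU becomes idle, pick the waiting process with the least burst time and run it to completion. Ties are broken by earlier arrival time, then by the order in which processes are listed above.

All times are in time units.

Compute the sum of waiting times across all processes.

Schedule: | 200 0-6 | 204 6-8 | 205 8-17 | 206 17-19 | 201 19-30 | 202 30-42 | 203 42-57 |
Completion: 200=6  201=30  202=42  203=57  204=8  205=17  206=19
Waiting = turnaround − burst: 200=0, 201=16, 202=26, 203=36, 204=0, 205=1, 206=8
Total waiting = 0 + 16 + 26 + 36 + 0 + 1 + 8 = 87

87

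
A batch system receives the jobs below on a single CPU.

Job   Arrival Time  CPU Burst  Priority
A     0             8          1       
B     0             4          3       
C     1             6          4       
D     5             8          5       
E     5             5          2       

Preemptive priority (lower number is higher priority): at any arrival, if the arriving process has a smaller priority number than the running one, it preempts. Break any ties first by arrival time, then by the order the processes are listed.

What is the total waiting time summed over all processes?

Gantt: | A 0-8 | E 8-13 | B 13-17 | C 17-23 | D 23-31 |
Completion: A=8  B=17  C=23  D=31  E=13
Turnaround (C−A): A=8  B=17  C=22  D=26  E=8
Waiting = turnaround − burst: A=0, B=13, C=16, D=18, E=3
Total waiting = 0 + 13 + 16 + 18 + 3 = 50

50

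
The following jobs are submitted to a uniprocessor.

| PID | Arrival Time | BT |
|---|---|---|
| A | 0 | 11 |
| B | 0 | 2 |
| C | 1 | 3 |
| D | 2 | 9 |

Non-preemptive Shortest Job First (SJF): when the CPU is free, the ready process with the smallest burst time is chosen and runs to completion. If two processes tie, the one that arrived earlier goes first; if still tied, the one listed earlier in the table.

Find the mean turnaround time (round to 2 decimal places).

Timeline: | B 0-2 | C 2-5 | D 5-14 | A 14-25 |
Completion: A=25  B=2  C=5  D=14
Turnaround (C−A): A=25  B=2  C=4  D=12
Turnaround times: A=25, B=2, C=4, D=12
Average turnaround = (25+2+4+12) / 4 = 43/4 = 10.75

10.75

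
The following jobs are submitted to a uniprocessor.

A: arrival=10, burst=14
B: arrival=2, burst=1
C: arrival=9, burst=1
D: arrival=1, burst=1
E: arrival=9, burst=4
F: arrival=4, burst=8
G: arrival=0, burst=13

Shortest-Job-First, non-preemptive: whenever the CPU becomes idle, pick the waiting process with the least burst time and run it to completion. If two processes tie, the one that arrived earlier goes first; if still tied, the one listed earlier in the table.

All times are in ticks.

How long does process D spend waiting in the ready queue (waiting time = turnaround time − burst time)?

12

Schedule: | G 0-13 | D 13-14 | B 14-15 | C 15-16 | E 16-20 | F 20-28 | A 28-42 |
Completion: A=42  B=15  C=16  D=14  E=20  F=28  G=13
Waiting(D) = turnaround − burst = 13 − 1 = 12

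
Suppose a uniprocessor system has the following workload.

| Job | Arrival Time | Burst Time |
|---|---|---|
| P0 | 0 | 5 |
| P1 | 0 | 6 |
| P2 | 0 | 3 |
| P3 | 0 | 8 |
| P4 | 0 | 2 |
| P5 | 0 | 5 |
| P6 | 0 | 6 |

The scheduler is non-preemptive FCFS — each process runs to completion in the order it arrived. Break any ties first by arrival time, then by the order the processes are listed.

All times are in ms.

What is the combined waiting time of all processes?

105

Gantt: | P0 0-5 | P1 5-11 | P2 11-14 | P3 14-22 | P4 22-24 | P5 24-29 | P6 29-35 |
Completion: P0=5  P1=11  P2=14  P3=22  P4=24  P5=29  P6=35
Turnaround (C−A): P0=5  P1=11  P2=14  P3=22  P4=24  P5=29  P6=35
Waiting = turnaround − burst: P0=0, P1=5, P2=11, P3=14, P4=22, P5=24, P6=29
Total waiting = 0 + 5 + 11 + 14 + 22 + 24 + 29 = 105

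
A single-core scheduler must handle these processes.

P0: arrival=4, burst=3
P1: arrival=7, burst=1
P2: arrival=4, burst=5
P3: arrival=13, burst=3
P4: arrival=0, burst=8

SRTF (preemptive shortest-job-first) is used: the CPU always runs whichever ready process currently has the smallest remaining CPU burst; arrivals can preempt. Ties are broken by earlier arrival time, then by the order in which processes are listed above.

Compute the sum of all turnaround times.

35

Timeline: | P4 0-4 | P0 4-7 | P1 7-8 | P4 8-12 | P2 12-13 | P3 13-16 | P2 16-20 |
Completion: P0=7  P1=8  P2=20  P3=16  P4=12
Turnaround (C−A): P0=3  P1=1  P2=16  P3=3  P4=12
Turnaround = completion − arrival: P0=3, P1=1, P2=16, P3=3, P4=12
Total turnaround = 3 + 1 + 16 + 3 + 12 = 35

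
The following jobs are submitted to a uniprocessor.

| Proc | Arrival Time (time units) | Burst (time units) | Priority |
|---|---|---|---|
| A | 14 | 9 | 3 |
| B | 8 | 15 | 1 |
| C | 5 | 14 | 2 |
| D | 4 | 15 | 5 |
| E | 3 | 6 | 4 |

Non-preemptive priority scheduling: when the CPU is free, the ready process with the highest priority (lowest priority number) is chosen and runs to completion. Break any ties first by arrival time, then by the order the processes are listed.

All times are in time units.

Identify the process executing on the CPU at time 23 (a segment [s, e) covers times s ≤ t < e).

Timeline: | idle 0-3 | E 3-9 | B 9-24 | C 24-38 | A 38-47 | D 47-62 |
Completion: A=47  B=24  C=38  D=62  E=9
Turnaround (C−A): A=33  B=16  C=33  D=58  E=6

B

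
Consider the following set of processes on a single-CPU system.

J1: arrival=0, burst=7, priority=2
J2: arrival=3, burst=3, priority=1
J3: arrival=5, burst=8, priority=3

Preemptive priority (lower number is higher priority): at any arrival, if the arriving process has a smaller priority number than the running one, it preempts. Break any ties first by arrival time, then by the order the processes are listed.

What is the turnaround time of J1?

10

Gantt: | J1 0-3 | J2 3-6 | J1 6-10 | J3 10-18 |
Completion: J1=10  J2=6  J3=18
Turnaround (C−A): J1=10  J2=3  J3=13
Turnaround(J1) = completion − arrival = 10 − 0 = 10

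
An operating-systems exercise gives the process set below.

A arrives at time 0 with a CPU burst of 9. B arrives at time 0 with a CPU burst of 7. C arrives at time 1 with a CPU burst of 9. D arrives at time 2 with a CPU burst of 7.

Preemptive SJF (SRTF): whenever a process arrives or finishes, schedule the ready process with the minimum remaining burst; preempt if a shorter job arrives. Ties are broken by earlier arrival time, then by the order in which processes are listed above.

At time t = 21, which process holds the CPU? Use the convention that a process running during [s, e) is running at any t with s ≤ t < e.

A

Gantt: | B 0-7 | D 7-14 | A 14-23 | C 23-32 |
Completion: A=23  B=7  C=32  D=14
Turnaround (C−A): A=23  B=7  C=31  D=12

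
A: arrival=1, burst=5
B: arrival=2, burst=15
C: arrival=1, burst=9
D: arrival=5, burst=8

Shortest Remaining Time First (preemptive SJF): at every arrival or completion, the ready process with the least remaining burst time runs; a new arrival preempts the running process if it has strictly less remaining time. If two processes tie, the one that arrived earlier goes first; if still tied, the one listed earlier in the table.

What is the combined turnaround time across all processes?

Schedule: | idle 0-1 | A 1-6 | D 6-14 | C 14-23 | B 23-38 |
Completion: A=6  B=38  C=23  D=14
Turnaround (C−A): A=5  B=36  C=22  D=9
Turnaround = completion − arrival: A=5, B=36, C=22, D=9
Total turnaround = 5 + 36 + 22 + 9 = 72

72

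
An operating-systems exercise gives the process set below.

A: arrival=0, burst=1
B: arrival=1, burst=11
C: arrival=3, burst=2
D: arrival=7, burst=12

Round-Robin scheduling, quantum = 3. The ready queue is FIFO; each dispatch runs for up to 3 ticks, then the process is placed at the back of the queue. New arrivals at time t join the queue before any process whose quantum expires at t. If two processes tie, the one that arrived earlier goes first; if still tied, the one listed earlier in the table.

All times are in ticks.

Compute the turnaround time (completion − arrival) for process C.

3

Gantt: | A 0-1 | B 1-4 | C 4-6 | B 6-9 | D 9-12 | B 12-15 | D 15-18 | B 18-20 | D 20-26 |
Completion: A=1  B=20  C=6  D=26
Turnaround(C) = completion − arrival = 6 − 3 = 3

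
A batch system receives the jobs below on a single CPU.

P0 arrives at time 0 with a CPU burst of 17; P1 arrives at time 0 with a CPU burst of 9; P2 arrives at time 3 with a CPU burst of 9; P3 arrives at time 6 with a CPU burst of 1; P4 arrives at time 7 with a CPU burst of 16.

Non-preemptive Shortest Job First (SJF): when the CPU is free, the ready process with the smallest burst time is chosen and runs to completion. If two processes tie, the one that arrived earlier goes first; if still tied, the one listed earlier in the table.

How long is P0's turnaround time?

52

Schedule: | P1 0-9 | P3 9-10 | P2 10-19 | P4 19-35 | P0 35-52 |
Completion: P0=52  P1=9  P2=19  P3=10  P4=35
Turnaround(P0) = completion − arrival = 52 − 0 = 52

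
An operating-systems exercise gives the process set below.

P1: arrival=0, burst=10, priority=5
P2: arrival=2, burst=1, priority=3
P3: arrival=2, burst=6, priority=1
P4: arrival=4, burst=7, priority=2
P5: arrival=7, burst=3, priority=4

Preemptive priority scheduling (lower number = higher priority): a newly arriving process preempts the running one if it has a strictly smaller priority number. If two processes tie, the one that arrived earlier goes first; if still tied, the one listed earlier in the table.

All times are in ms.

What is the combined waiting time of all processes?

Schedule: | P1 0-2 | P3 2-8 | P4 8-15 | P2 15-16 | P5 16-19 | P1 19-27 |
Completion: P1=27  P2=16  P3=8  P4=15  P5=19
Turnaround (C−A): P1=27  P2=14  P3=6  P4=11  P5=12
Waiting = turnaround − burst: P1=17, P2=13, P3=0, P4=4, P5=9
Total waiting = 17 + 13 + 0 + 4 + 9 = 43

43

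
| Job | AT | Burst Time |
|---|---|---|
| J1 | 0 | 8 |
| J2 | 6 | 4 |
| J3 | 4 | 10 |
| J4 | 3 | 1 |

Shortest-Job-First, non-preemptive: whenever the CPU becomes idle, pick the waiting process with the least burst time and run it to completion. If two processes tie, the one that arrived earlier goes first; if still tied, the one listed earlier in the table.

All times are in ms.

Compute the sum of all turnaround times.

Gantt: | J1 0-8 | J4 8-9 | J2 9-13 | J3 13-23 |
Completion: J1=8  J2=13  J3=23  J4=9
Turnaround = completion − arrival: J1=8, J2=7, J3=19, J4=6
Total turnaround = 8 + 7 + 19 + 6 = 40

40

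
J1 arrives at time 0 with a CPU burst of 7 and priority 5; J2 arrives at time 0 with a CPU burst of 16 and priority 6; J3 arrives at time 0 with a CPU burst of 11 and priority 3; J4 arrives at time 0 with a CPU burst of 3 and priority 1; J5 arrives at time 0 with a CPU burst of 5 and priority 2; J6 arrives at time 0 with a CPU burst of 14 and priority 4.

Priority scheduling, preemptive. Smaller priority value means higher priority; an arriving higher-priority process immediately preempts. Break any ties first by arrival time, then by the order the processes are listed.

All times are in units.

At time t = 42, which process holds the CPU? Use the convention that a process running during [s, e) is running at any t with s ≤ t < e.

J2

Gantt: | J4 0-3 | J5 3-8 | J3 8-19 | J6 19-33 | J1 33-40 | J2 40-56 |
Completion: J1=40  J2=56  J3=19  J4=3  J5=8  J6=33
Turnaround (C−A): J1=40  J2=56  J3=19  J4=3  J5=8  J6=33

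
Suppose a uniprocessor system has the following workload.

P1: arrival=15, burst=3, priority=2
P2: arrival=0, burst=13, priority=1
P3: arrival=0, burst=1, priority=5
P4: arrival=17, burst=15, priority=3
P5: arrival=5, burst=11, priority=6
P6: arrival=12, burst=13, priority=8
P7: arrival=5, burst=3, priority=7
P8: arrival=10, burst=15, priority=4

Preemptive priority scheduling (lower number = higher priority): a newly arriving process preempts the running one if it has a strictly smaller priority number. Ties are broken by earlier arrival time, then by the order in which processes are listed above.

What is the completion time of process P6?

Gantt: | P2 0-13 | P8 13-15 | P1 15-18 | P4 18-33 | P8 33-46 | P3 46-47 | P5 47-58 | P7 58-61 | P6 61-74 |
Completion: P1=18  P2=13  P3=47  P4=33  P5=58  P6=74  P7=61  P8=46

74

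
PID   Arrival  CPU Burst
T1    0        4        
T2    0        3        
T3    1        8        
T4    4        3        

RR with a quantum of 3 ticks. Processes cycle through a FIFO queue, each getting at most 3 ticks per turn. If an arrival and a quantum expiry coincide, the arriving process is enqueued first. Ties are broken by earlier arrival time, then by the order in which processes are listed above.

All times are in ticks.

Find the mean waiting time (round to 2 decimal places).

Timeline: | T1 0-3 | T2 3-6 | T3 6-9 | T1 9-10 | T4 10-13 | T3 13-18 |
Completion: T1=10  T2=6  T3=18  T4=13
Turnaround (C−A): T1=10  T2=6  T3=17  T4=9
Waiting times: T1=6, T2=3, T3=9, T4=6
Average waiting = (6+3+9+6) / 4 = 24/4 = 6.00

6.00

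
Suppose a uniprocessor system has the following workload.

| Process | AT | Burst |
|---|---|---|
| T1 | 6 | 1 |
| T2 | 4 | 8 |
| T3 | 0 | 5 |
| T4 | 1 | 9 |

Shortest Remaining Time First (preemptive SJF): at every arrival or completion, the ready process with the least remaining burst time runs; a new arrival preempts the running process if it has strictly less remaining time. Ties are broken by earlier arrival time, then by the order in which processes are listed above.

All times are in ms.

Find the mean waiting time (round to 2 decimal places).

Timeline: | T3 0-5 | T2 5-6 | T1 6-7 | T2 7-14 | T4 14-23 |
Completion: T1=7  T2=14  T3=5  T4=23
Waiting times: T1=0, T2=2, T3=0, T4=13
Average waiting = (0+2+0+13) / 4 = 15/4 = 3.75

3.75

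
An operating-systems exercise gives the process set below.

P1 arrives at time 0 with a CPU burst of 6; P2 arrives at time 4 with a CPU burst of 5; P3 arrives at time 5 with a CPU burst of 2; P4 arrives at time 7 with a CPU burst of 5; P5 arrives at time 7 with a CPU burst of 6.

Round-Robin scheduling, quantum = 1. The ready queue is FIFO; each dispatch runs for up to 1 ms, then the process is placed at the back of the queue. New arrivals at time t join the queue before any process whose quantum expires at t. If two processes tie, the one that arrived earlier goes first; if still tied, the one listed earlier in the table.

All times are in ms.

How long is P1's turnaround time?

9

Gantt: | P1 0-4 | P2 4-5 | P1 5-6 | P3 6-7 | P2 7-8 | P1 8-9 | P4 9-10 | P5 10-11 | P3 11-12 | P2 12-13 | P4 13-14 | P5 14-15 | P2 15-16 | P4 16-17 | P5 17-18 | P2 18-19 | P4 19-20 | P5 20-21 | P4 21-22 | P5 22-24 |
Completion: P1=9  P2=19  P3=12  P4=22  P5=24
Turnaround (C−A): P1=9  P2=15  P3=7  P4=15  P5=17
Turnaround(P1) = completion − arrival = 9 − 0 = 9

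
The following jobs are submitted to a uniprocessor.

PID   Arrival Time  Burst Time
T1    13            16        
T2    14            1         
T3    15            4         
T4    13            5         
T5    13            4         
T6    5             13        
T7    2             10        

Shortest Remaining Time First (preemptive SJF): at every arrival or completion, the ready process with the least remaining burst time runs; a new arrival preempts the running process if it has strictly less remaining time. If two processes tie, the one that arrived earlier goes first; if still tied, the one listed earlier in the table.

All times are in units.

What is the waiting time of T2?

0

Timeline: | idle 0-2 | T7 2-12 | T6 12-13 | T5 13-14 | T2 14-15 | T5 15-18 | T3 18-22 | T4 22-27 | T6 27-39 | T1 39-55 |
Completion: T1=55  T2=15  T3=22  T4=27  T5=18  T6=39  T7=12
Turnaround (C−A): T1=42  T2=1  T3=7  T4=14  T5=5  T6=34  T7=10
Waiting(T2) = turnaround − burst = 1 − 1 = 0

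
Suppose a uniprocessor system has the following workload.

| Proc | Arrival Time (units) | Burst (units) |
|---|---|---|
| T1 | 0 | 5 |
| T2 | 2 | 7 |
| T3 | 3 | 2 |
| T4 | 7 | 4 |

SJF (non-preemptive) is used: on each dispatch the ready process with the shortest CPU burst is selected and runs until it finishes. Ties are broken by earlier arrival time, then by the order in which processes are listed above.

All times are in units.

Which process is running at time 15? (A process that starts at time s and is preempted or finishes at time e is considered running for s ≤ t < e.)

T2

Schedule: | T1 0-5 | T3 5-7 | T4 7-11 | T2 11-18 |
Completion: T1=5  T2=18  T3=7  T4=11
Turnaround (C−A): T1=5  T2=16  T3=4  T4=4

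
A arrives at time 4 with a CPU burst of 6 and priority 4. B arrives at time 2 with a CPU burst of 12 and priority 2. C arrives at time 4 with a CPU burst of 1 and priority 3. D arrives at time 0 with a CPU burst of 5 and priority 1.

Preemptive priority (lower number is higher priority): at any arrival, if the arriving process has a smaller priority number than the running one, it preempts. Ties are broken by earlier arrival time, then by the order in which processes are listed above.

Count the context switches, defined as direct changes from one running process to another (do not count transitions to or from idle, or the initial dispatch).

Timeline: | D 0-5 | B 5-17 | C 17-18 | A 18-24 |
Completion: A=24  B=17  C=18  D=5
Turnaround (C−A): A=20  B=15  C=14  D=5

3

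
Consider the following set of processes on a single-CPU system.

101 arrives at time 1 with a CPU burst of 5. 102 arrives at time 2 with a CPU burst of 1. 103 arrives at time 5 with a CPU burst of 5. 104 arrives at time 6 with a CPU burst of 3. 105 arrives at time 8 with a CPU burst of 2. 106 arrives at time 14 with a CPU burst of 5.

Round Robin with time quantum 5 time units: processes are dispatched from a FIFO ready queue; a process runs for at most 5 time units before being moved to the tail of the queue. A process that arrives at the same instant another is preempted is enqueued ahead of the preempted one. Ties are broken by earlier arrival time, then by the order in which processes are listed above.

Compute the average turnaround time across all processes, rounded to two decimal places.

7.17

Gantt: | idle 0-1 | 101 1-6 | 102 6-7 | 103 7-12 | 104 12-15 | 105 15-17 | 106 17-22 |
Completion: 101=6  102=7  103=12  104=15  105=17  106=22
Turnaround (C−A): 101=5  102=5  103=7  104=9  105=9  106=8
Turnaround times: 101=5, 102=5, 103=7, 104=9, 105=9, 106=8
Average turnaround = (5+5+7+9+9+8) / 6 = 43/6 = 7.17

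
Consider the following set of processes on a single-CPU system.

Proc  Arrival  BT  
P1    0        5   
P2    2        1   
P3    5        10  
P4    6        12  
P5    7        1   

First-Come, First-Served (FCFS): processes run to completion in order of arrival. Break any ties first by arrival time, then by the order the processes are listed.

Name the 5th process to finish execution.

Gantt: | P1 0-5 | P2 5-6 | P3 6-16 | P4 16-28 | P5 28-29 |
Completion: P1=5  P2=6  P3=16  P4=28  P5=29
Finish order: P1 → P2 → P3 → P4 → P5

P5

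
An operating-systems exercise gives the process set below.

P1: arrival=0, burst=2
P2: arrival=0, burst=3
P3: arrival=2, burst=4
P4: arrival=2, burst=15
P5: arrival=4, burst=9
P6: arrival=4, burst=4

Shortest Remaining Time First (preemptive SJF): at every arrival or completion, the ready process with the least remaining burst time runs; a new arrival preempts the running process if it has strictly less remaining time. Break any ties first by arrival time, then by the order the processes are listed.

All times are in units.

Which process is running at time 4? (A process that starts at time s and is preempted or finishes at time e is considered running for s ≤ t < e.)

P2

Gantt: | P1 0-2 | P2 2-5 | P3 5-9 | P6 9-13 | P5 13-22 | P4 22-37 |
Completion: P1=2  P2=5  P3=9  P4=37  P5=22  P6=13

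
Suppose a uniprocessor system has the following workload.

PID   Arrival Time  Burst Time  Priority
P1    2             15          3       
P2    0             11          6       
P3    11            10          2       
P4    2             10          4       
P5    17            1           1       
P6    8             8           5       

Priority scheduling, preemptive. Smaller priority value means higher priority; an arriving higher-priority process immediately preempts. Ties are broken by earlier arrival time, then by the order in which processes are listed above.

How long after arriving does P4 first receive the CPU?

Gantt: | P2 0-2 | P1 2-11 | P3 11-17 | P5 17-18 | P3 18-22 | P1 22-28 | P4 28-38 | P6 38-46 | P2 46-55 |
Completion: P1=28  P2=55  P3=22  P4=38  P5=18  P6=46
Turnaround (C−A): P1=26  P2=55  P3=11  P4=36  P5=1  P6=38
Response(P4) = first start − arrival = 28 − 2 = 26

26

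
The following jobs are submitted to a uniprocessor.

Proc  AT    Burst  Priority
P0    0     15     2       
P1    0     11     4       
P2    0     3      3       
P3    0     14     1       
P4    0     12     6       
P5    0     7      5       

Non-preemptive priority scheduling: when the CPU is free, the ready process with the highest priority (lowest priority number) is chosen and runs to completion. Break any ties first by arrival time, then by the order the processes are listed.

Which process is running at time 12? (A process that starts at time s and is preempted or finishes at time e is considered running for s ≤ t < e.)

P3

Timeline: | P3 0-14 | P0 14-29 | P2 29-32 | P1 32-43 | P5 43-50 | P4 50-62 |
Completion: P0=29  P1=43  P2=32  P3=14  P4=62  P5=50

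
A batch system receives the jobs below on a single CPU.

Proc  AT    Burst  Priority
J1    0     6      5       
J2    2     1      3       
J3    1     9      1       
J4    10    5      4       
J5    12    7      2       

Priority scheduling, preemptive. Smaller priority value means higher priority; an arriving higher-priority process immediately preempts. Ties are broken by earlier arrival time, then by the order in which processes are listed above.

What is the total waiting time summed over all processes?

Schedule: | J1 0-1 | J3 1-10 | J2 10-11 | J4 11-12 | J5 12-19 | J4 19-23 | J1 23-28 |
Completion: J1=28  J2=11  J3=10  J4=23  J5=19
Turnaround (C−A): J1=28  J2=9  J3=9  J4=13  J5=7
Waiting = turnaround − burst: J1=22, J2=8, J3=0, J4=8, J5=0
Total waiting = 22 + 8 + 0 + 8 + 0 = 38

38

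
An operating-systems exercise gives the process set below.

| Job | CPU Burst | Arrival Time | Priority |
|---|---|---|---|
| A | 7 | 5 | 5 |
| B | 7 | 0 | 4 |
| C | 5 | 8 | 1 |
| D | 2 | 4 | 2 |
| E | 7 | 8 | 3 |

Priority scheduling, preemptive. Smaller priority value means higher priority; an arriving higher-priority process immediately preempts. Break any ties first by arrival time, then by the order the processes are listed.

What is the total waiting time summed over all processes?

Timeline: | B 0-4 | D 4-6 | B 6-8 | C 8-13 | E 13-20 | B 20-21 | A 21-28 |
Completion: A=28  B=21  C=13  D=6  E=20
Turnaround (C−A): A=23  B=21  C=5  D=2  E=12
Waiting = turnaround − burst: A=16, B=14, C=0, D=0, E=5
Total waiting = 16 + 14 + 0 + 0 + 5 = 35

35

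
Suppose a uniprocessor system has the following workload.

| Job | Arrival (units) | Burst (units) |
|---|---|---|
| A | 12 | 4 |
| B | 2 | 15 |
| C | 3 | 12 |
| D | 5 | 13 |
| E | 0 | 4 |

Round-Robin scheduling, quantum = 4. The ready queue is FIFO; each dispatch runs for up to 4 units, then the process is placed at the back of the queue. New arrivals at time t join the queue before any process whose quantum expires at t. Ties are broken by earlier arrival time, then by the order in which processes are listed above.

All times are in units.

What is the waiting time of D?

30

Gantt: | E 0-4 | B 4-8 | C 8-12 | D 12-16 | B 16-20 | A 20-24 | C 24-28 | D 28-32 | B 32-36 | C 36-40 | D 40-44 | B 44-47 | D 47-48 |
Completion: A=24  B=47  C=40  D=48  E=4
Waiting(D) = turnaround − burst = 43 − 13 = 30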